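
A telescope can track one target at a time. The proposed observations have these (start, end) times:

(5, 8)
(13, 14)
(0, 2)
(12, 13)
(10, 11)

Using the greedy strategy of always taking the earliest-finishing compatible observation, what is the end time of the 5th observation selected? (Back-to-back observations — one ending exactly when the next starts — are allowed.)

14

Sort by end time and greedily take each interval whose start is ≥ the last chosen end.
By end time: (0,2), (5,8), (10,11), (12,13), (13,14).
Pick (0,2); next start ≥ 2 → (5,8); next start ≥ 8 → (10,11); next start ≥ 11 → (12,13); next start ≥ 13 → (13,14).
Selected: (0,2) (5,8) (10,11) (12,13) (13,14)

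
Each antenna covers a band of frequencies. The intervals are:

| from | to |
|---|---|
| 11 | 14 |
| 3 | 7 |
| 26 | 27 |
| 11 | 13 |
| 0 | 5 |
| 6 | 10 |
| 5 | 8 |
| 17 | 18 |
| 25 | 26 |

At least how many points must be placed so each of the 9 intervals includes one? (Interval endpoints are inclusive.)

5

Sort by right endpoint; whenever an interval is uncovered, place a point at its right end.
Sorted: [0,5] [3,7] [5,8] [6,10] [11,13] [11,14] [17,18] [25,26] [26,27]
{[0,5],[3,7],[5,8]} hit by 5; {[6,10]} hit by 10; {[11,13],[11,14]} hit by 13; {[17,18]} hit by 18; {[25,26],[26,27]} hit by 26.
Points: 5, 10, 13, 18, 26 (5 total).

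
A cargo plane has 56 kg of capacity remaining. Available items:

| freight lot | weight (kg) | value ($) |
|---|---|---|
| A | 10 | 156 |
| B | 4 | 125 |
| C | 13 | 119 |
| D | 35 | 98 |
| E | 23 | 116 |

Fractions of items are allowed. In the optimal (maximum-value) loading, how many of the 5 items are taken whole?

Greedy by value/weight ratio, highest first.
Order: B (125/4=31.25) > A (156/10=15.60) > C (119/13=9.15) > E (116/23=5.04) > D (98/35=2.80)
Fill: take B (4 @ 125) → take A (10 @ 156) → take C (13 @ 119) → take E (23 @ 116) → take 6/35 of D → 16.80; 56/56 used.
4 item(s) taken whole; one partial (take 6/35 of D).

4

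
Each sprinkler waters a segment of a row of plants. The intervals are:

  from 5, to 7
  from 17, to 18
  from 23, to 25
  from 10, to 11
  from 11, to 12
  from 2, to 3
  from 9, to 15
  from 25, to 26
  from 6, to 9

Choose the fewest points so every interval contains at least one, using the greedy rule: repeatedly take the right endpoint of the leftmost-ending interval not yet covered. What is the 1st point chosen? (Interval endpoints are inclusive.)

Sorted: [2,3] [5,7] [6,9] [10,11] [11,12] [9,15] [17,18] [23,25] [25,26]
{[2,3]} hit by 3; {[5,7],[6,9]} hit by 7; {[10,11],[11,12],[9,15]} hit by 11; {[17,18]} hit by 18; {[23,25],[25,26]} hit by 25.
Points: 3, 7, 11, 18, 25 (5 total).

3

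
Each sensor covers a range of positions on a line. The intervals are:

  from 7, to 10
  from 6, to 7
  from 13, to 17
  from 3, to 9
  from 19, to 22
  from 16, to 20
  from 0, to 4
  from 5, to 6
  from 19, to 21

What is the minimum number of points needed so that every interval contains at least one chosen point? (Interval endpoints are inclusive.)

Process intervals by earliest right end; each time one isn't hit yet, stab at its right endpoint.
By right end: [0,4]  [5,6]  [6,7]  [3,9]  [7,10]  [13,17]  [16,20]  [19,21]  [19,22]
[0,4] uncovered → point at 4; [5,6] uncovered → point at 6; [7,10] uncovered → point at 10; [13,17] uncovered → point at 17; [19,21] uncovered → point at 21.
Points: 4, 6, 10, 17, 21 (5 total).

5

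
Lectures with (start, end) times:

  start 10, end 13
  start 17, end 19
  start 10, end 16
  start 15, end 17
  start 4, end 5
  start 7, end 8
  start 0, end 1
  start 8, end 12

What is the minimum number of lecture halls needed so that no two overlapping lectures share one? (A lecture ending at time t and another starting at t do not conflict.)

Events (time:±→running): 0:+→1 1:-→0 4:+→1 5:-→0 7:+→1 8:-→0 8:+→1 10:+→2 10:+→3 … peak 3.

3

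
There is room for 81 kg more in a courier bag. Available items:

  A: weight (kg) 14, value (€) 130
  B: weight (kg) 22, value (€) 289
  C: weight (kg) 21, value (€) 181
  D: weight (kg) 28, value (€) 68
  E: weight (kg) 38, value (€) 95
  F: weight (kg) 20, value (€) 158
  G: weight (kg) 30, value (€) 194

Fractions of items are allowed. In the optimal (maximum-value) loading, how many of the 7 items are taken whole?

4

Greedy by value/weight ratio, highest first.
Ratios (sorted): B 13.14, A 9.29, C 8.62, F 7.90, G 6.47, E 2.50, D 2.43
take B (22 @ 289); take A (14 @ 130); take C (21 @ 181); take F (20 @ 158); take 4/30 of G → 25.87. Capacity used 81/81.
4 item(s) taken whole; one partial (take 4/30 of G).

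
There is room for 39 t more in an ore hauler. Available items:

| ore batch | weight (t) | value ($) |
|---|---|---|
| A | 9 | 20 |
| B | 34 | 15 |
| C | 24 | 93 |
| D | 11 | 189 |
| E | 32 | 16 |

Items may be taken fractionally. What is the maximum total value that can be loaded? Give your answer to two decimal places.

290.89

Order: D (189/11=17.18) > C (93/24=3.88) > A (20/9=2.22) > E (16/32=0.50) > B (15/34=0.44)
Fill: take D (11 @ 189) → take C (24 @ 93) → take 4/9 of A → 8.89; 39/39 used.
Total value = 290.89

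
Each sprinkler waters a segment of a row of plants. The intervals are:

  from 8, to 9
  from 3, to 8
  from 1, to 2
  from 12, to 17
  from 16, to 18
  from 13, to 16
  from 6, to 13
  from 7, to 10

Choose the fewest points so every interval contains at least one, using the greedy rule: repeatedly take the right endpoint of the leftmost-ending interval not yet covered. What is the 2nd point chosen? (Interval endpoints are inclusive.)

8

Process intervals by earliest right end; each time one isn't hit yet, stab at its right endpoint.
Sorted: [1,2] [3,8] [8,9] [7,10] [6,13] [13,16] [12,17] [16,18]
{[1,2]} hit by 2; {[3,8],[8,9],[7,10],[6,13]} hit by 8; {[13,16],[12,17],[16,18]} hit by 16.
Points: 2, 8, 16 (3 total).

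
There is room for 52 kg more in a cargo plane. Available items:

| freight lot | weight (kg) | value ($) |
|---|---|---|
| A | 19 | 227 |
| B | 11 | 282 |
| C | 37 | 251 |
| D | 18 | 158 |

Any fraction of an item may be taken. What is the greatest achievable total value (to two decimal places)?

694.14

Sort by value per unit weight and fill in that order.
Ratios (sorted): B 25.64, A 11.95, D 8.78, C 6.78
take B (11 @ 282); take A (19 @ 227); take D (18 @ 158); take 4/37 of C → 27.14. Capacity used 52/52.
Total value = 694.14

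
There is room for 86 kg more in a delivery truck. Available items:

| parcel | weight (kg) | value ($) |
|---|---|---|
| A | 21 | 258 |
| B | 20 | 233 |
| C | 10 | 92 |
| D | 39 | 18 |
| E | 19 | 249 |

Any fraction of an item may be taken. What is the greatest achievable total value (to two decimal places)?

839.38

Sort by value per unit weight and fill in that order.
Ratios (sorted): E 13.11, A 12.29, B 11.65, C 9.20, D 0.46
take E (19 @ 249); take A (21 @ 258); take B (20 @ 233); take C (10 @ 92); take 16/39 of D → 7.38. Capacity used 86/86.
Total value = 839.38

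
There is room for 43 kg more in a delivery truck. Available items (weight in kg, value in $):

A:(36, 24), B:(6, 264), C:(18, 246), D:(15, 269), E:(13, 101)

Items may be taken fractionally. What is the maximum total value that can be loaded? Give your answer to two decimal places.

Sort by value per unit weight and fill in that order.
Ratios (sorted): B 44.00, D 17.93, C 13.67, E 7.77, A 0.67
take B (6 @ 264); take D (15 @ 269); take C (18 @ 246); take 4/13 of E → 31.08. Capacity used 43/43.
Total value = 810.08

810.08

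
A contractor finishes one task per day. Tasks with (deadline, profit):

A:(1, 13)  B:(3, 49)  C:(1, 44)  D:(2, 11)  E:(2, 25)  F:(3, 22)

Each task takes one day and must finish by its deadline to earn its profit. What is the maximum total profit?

118

Profit order: B=49 C=44 E=25 F=22 A=13 D=11
Assign: B→slot 3, C→slot 1, E→slot 2, F skipped, A skipped, D skipped.
Slots: [1:C] [2:E] [3:B]
Profit = 44 + 25 + 49 = 118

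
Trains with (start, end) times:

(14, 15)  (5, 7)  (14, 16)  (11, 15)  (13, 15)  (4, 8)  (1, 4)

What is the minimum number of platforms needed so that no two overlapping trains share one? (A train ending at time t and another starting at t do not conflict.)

4

Count concurrent intervals with a sweep; the peak is the room count.
starts: [1, 4, 5, 11, 13, 14, 14]
ends:   [4, 7, 8, 15, 15, 15, 16]
s1→1 e4→0 s4→1 s5→2 e7→1 e8→0 s11→1 s13→2 s14→3 s14→4  — peak 4.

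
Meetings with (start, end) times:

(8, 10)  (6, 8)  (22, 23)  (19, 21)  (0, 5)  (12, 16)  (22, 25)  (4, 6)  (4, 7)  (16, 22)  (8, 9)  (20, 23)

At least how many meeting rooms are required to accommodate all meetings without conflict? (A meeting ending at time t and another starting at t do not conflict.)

3

starts: [0, 4, 4, 6, 8, 8, 12, 16, 19, 20, 22, 22]
ends:   [5, 6, 7, 8, 9, 10, 16, 21, 22, 23, 23, 25]
s0→1 s4→2 s4→3  — peak 3.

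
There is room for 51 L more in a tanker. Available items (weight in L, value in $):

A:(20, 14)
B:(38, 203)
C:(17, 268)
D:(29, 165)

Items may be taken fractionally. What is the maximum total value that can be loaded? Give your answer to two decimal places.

Sort by value per unit weight and fill in that order.
Order: C (268/17=15.76) > D (165/29=5.69) > B (203/38=5.34) > A (14/20=0.70)
Fill: take C (17 @ 268) → take D (29 @ 165) → take 5/38 of B → 26.71; 51/51 used.
Total value = 459.71

459.71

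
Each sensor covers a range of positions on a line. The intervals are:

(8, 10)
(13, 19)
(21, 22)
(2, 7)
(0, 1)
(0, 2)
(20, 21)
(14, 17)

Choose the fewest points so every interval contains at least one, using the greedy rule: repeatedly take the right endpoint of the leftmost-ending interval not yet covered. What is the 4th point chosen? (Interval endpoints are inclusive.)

17

Process intervals by earliest right end; each time one isn't hit yet, stab at its right endpoint.
Sorted: [0,1] [0,2] [2,7] [8,10] [14,17] [13,19] [20,21] [21,22]
{[0,1],[0,2]} hit by 1; {[2,7]} hit by 7; {[8,10]} hit by 10; {[14,17],[13,19]} hit by 17; {[20,21],[21,22]} hit by 21.
Points: 1, 7, 10, 17, 21 (5 total).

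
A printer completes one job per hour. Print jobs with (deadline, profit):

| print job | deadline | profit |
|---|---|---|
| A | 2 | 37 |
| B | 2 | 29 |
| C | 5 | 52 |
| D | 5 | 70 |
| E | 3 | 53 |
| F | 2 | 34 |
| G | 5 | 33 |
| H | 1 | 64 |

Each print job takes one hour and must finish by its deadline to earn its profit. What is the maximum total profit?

By profit: D(d5,70), H(d1,64), E(d3,53), C(d5,52), A(d2,37), F(d2,34), G(d5,33), B(d2,29)
D→slot 5; H→slot 1; E→slot 3; C→slot 4; A→slot 2; F skipped; G skipped; B skipped.
Profit = 64 + 37 + 53 + 52 + 70 = 276

276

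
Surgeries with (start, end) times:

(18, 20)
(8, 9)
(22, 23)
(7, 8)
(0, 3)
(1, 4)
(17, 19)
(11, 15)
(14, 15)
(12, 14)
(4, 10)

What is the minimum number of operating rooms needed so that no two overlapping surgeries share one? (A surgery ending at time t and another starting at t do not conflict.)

Count concurrent intervals with a sweep; the peak is the room count.
starts: [0, 1, 4, 7, 8, 11, 12, 14, 17, 18, 22]
ends:   [3, 4, 8, 9, 10, 14, 15, 15, 19, 20, 23]
s0→1 s1→2  — peak 2.

2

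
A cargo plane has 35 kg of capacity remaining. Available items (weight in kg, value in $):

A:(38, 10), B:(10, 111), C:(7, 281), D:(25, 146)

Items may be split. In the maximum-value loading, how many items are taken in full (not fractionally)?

Order: C (281/7=40.14) > B (111/10=11.10) > D (146/25=5.84) > A (10/38=0.26)
Fill: take C (7 @ 281) → take B (10 @ 111) → take 18/25 of D → 105.12; 35/35 used.
2 item(s) taken whole; one partial (take 18/25 of D).

2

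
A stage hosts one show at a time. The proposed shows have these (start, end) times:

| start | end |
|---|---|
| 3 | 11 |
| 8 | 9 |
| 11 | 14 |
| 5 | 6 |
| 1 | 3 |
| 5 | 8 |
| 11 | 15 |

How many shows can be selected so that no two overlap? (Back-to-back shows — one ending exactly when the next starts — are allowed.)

4

By end time: (1,3), (5,6), (5,8), (8,9), (3,11), (11,14), (11,15).
Pick (1,3); next start ≥ 3 → (5,6); next start ≥ 6 → (8,9); next start ≥ 9 → (11,14).
Selected 4 shows.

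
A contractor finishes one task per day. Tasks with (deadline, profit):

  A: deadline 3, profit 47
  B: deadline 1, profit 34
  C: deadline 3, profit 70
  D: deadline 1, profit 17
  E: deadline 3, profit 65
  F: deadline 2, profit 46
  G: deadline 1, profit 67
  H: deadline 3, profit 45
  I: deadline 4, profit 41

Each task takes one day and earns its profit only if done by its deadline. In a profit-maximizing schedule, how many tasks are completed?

4

By profit: C(d3,70), G(d1,67), E(d3,65), A(d3,47), F(d2,46), H(d3,45), I(d4,41), B(d1,34), D(d1,17)
C→slot 3; G→slot 1; E→slot 2; A skipped; F skipped; H skipped; I→slot 4; B skipped; D skipped.
4 of 9 scheduled.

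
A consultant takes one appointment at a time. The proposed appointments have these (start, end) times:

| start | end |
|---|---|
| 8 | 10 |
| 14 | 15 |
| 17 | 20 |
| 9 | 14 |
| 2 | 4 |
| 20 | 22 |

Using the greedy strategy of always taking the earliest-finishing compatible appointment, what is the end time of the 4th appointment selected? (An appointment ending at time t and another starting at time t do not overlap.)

Greedy by earliest finish: after sorting by end time, pick each interval compatible with the last pick.
By end time: (2,4), (8,10), (9,14), (14,15), (17,20), (20,22).
Pick (2,4); next start ≥ 4 → (8,10); next start ≥ 10 → (14,15); next start ≥ 15 → (17,20); next start ≥ 20 → (20,22).
Selected: (2,4) (8,10) (14,15) (17,20) (20,22)

20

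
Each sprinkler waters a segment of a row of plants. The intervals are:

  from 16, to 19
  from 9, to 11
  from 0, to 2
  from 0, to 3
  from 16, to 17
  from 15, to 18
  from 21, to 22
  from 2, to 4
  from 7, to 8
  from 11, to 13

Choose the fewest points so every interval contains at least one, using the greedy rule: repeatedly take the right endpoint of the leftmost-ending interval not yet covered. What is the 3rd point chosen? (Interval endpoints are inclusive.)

11

By right end: [0,2]  [0,3]  [2,4]  [7,8]  [9,11]  [11,13]  [16,17]  [15,18]  [16,19]  [21,22]
[0,2] uncovered → point at 2; [7,8] uncovered → point at 8; [9,11] uncovered → point at 11; [16,17] uncovered → point at 17; [21,22] uncovered → point at 22.
Points: 2, 8, 11, 17, 22 (5 total).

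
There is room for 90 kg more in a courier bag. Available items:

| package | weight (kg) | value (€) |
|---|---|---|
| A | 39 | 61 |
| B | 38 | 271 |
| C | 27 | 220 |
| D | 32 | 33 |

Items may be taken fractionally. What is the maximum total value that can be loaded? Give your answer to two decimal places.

Sort by value per unit weight and fill in that order.
Order: C (220/27=8.15) > B (271/38=7.13) > A (61/39=1.56) > D (33/32=1.03)
Fill: take C (27 @ 220) → take B (38 @ 271) → take 25/39 of A → 39.10; 90/90 used.
Total value = 530.10

530.10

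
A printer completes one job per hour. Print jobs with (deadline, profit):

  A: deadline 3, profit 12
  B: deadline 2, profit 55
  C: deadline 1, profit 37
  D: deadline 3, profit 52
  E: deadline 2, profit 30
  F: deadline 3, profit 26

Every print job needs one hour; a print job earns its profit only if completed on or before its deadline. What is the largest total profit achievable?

144

Sort by profit descending; place each in the latest free slot ≤ its deadline.
By profit: B(d2,55), D(d3,52), C(d1,37), E(d2,30), F(d3,26), A(d3,12)
B→slot 2; D→slot 3; C→slot 1; E skipped; F skipped; A skipped.
Profit = 37 + 55 + 52 = 144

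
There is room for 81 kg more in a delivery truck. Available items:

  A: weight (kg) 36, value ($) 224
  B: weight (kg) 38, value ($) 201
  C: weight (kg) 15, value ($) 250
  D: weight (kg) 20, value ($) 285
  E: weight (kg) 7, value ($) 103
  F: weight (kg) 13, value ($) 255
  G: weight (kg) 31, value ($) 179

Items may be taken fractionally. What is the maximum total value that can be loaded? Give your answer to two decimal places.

Order: F (255/13=19.62) > C (250/15=16.67) > E (103/7=14.71) > D (285/20=14.25) > A (224/36=6.22) > G (179/31=5.77) > B (201/38=5.29)
Fill: take F (13 @ 255) → take C (15 @ 250) → take E (7 @ 103) → take D (20 @ 285) → take 26/36 of A → 161.78; 81/81 used.
Total value = 1054.78

1054.78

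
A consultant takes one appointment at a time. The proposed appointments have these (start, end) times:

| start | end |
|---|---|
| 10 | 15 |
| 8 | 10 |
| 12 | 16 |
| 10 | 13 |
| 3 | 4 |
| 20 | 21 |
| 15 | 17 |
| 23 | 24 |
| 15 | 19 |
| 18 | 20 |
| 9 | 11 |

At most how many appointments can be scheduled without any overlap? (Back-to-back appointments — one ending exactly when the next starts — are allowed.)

Greedy by earliest finish: after sorting by end time, pick each interval compatible with the last pick.
Sorted by end: (3,4)  (8,10)  (9,11)  (10,13)  (10,15)  (12,16)  (15,17)  (15,19)  (18,20)  (20,21)  (23,24)
take (3,4); take (8,10); skip (9,11); take (10,13); skip (10,15); take (15,17); skip (15,19); take (18,20); take (20,21); take (23,24).
Selected 7 appointments.

7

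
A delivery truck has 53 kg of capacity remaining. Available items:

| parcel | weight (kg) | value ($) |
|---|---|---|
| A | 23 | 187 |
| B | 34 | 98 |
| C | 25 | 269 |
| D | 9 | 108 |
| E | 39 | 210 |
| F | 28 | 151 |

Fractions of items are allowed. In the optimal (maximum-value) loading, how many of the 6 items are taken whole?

Greedy by value/weight ratio, highest first.
Ratios (sorted): D 12.00, C 10.76, A 8.13, F 5.39, E 5.38, B 2.88
take D (9 @ 108); take C (25 @ 269); take 19/23 of A → 154.48. Capacity used 53/53.
2 item(s) taken whole; one partial (take 19/23 of A).

2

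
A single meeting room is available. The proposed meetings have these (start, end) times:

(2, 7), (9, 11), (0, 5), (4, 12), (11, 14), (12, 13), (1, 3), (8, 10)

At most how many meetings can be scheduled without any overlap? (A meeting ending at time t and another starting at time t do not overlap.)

Greedy by earliest finish: after sorting by end time, pick each interval compatible with the last pick.
Sorted by end: (1,3)  (0,5)  (2,7)  (8,10)  (9,11)  (4,12)  (12,13)  (11,14)
take (1,3); take (8,10); skip (9,11); skip (4,12); take (12,13).
Selected 3 meetings.

3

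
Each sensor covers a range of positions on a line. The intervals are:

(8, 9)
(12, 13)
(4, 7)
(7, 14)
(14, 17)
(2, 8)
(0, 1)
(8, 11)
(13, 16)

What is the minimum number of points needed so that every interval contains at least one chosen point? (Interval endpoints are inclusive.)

By right end: [0,1]  [4,7]  [2,8]  [8,9]  [8,11]  [12,13]  [7,14]  [13,16]  [14,17]
[0,1] uncovered → point at 1; [4,7] uncovered → point at 7; [8,9] uncovered → point at 9; [12,13] uncovered → point at 13; [14,17] uncovered → point at 17.
Points: 1, 7, 9, 13, 17 (5 total).

5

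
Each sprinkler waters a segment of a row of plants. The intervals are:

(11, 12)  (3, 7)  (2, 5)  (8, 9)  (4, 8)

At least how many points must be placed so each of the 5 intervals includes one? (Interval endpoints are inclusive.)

3

Sorted: [2,5] [3,7] [4,8] [8,9] [11,12]
{[2,5],[3,7],[4,8]} hit by 5; {[8,9]} hit by 9; {[11,12]} hit by 12.
Points: 5, 9, 12 (3 total).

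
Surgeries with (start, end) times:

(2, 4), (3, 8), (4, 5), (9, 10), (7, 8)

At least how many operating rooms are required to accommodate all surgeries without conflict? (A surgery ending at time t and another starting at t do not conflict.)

The answer is the maximum number of intervals overlapping at any instant.
Events (time:±→running): 2:+→1 3:+→2 … peak 2.

2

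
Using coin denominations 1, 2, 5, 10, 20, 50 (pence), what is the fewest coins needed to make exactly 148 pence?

Use the largest denomination that fits, subtract, and repeat.
148 − 2×50→48 − 2×20→8 − 1×5→3 − 1×2→1 − 1×1→0
Total coins = 2 + 2 + 1 + 1 + 1 = 7

7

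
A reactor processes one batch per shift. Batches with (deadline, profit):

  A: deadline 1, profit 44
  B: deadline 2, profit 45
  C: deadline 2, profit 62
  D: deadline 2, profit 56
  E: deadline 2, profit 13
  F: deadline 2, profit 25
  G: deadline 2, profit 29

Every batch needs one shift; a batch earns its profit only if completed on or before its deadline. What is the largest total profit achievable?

118

Sort by profit descending; place each in the latest free slot ≤ its deadline.
Profit order: C=62 D=56 B=45 A=44 G=29 F=25 E=13
Assign: C→slot 2, D→slot 1, B skipped, A skipped, G skipped, F skipped, E skipped.
Slots: [1:D] [2:C]
Profit = 56 + 62 = 118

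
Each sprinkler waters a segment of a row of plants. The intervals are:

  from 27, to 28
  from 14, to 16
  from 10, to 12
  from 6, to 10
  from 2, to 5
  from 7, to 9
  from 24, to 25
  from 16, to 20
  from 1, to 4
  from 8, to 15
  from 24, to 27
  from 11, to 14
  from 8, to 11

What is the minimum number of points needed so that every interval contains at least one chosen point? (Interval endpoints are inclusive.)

6

Process intervals by earliest right end; each time one isn't hit yet, stab at its right endpoint.
Sorted: [1,4] [2,5] [7,9] [6,10] [8,11] [10,12] [11,14] [8,15] [14,16] [16,20] [24,25] [24,27] [27,28]
{[1,4],[2,5]} hit by 4; {[7,9],[6,10],[8,11]} hit by 9; {[10,12],[11,14],[8,15]} hit by 12; {[14,16],[16,20]} hit by 16; {[24,25],[24,27]} hit by 25; {[27,28]} hit by 28.
Points: 4, 9, 12, 16, 25, 28 (6 total).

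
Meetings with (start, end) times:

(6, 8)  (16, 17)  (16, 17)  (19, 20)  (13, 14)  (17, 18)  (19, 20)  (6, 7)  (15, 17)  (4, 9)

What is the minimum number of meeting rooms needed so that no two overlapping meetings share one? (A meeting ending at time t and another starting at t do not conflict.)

3

starts: [4, 6, 6, 13, 15, 16, 16, 17, 19, 19]
ends:   [7, 8, 9, 14, 17, 17, 17, 18, 20, 20]
s4→1 s6→2 s6→3  — peak 3.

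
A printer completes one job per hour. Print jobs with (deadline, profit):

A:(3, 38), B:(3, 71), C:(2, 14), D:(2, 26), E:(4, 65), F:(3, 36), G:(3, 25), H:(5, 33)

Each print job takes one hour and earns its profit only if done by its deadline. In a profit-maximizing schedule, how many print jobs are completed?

Sort by profit descending; place each in the latest free slot ≤ its deadline.
Profit order: B=71 E=65 A=38 F=36 H=33 D=26 G=25 C=14
Assign: B→slot 3, E→slot 4, A→slot 2, F→slot 1, H→slot 5, D skipped, G skipped, C skipped.
Slots: [1:F] [2:A] [3:B] [4:E] [5:H]
5 of 8 scheduled.

5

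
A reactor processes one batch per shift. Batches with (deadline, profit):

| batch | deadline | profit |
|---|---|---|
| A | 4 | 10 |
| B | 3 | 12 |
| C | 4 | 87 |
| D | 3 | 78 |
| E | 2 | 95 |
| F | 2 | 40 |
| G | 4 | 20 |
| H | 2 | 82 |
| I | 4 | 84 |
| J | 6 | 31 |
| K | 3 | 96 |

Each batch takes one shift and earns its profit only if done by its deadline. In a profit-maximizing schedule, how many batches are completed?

Take jobs in profit order; each goes to the latest open slot no later than its deadline.
Profit order: K=96 E=95 C=87 I=84 H=82 D=78 F=40 J=31 G=20 B=12 A=10
Assign: K→slot 3, E→slot 2, C→slot 4, I→slot 1, H skipped, D skipped, F skipped, J→slot 6, G skipped, B skipped, A skipped.
Slots: [1:I] [2:E] [3:K] [4:C] [6:J]
5 of 11 scheduled.

5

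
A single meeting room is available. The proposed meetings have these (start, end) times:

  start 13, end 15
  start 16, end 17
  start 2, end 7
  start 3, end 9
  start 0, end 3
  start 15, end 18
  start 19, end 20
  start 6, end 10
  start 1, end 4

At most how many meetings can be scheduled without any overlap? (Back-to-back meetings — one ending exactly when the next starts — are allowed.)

5

Sort by end time and greedily take each interval whose start is ≥ the last chosen end.
By end time: (0,3), (1,4), (2,7), (3,9), (6,10), (13,15), (16,17), (15,18), (19,20).
Pick (0,3); next start ≥ 3 → (3,9); next start ≥ 9 → (13,15); next start ≥ 15 → (16,17); next start ≥ 17 → (19,20).
Selected 5 meetings.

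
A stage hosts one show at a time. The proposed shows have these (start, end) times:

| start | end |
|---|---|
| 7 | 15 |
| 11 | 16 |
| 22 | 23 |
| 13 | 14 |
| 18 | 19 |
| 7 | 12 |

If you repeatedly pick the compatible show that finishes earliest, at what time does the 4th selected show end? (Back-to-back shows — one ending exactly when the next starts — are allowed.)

By end time: (7,12), (13,14), (7,15), (11,16), (18,19), (22,23).
Pick (7,12); next start ≥ 12 → (13,14); next start ≥ 14 → (18,19); next start ≥ 19 → (22,23).
Selected: (7,12) (13,14) (18,19) (22,23)

23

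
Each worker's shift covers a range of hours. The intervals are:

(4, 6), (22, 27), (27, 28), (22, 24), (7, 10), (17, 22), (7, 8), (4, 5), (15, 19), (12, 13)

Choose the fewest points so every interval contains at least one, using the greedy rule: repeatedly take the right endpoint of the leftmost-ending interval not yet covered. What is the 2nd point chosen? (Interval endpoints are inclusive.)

Process intervals by earliest right end; each time one isn't hit yet, stab at its right endpoint.
By right end: [4,5]  [4,6]  [7,8]  [7,10]  [12,13]  [15,19]  [17,22]  [22,24]  [22,27]  [27,28]
[4,5] uncovered → point at 5; [7,8] uncovered → point at 8; [12,13] uncovered → point at 13; [15,19] uncovered → point at 19; [22,24] uncovered → point at 24; [27,28] uncovered → point at 28.
Points: 5, 8, 13, 19, 24, 28 (6 total).

8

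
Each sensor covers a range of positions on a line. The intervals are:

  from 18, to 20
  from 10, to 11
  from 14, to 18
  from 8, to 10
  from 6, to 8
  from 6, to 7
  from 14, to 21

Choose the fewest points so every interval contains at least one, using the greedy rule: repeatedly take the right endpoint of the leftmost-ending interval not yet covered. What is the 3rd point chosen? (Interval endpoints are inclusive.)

18

By right end: [6,7]  [6,8]  [8,10]  [10,11]  [14,18]  [18,20]  [14,21]
[6,7] uncovered → point at 7; [8,10] uncovered → point at 10; [14,18] uncovered → point at 18.
Points: 7, 10, 18 (3 total).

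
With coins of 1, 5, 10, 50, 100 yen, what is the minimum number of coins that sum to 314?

Greedy: take as many of the largest coin as possible, then repeat with the remainder.
314 = 3×100 + 1×10 + 4×1
Total coins = 3 + 1 + 4 = 8

8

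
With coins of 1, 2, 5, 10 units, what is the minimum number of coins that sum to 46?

6

46 − 4×10→6 − 1×5→1 − 1×1→0
Total coins = 4 + 1 + 1 = 6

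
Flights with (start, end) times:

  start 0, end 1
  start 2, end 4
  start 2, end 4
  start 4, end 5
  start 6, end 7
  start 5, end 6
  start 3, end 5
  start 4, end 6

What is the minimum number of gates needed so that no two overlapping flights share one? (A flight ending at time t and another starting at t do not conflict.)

Events (time:±→running): 0:+→1 1:-→0 2:+→1 2:+→2 3:+→3 … peak 3.

3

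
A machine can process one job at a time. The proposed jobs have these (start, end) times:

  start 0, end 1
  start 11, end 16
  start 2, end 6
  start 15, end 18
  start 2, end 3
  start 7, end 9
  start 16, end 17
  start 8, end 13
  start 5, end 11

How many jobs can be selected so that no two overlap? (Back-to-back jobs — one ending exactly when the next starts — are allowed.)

Sort by end time and greedily take each interval whose start is ≥ the last chosen end.
Sorted by end: (0,1)  (2,3)  (2,6)  (7,9)  (5,11)  (8,13)  (11,16)  (16,17)  (15,18)
take (0,1); take (2,3); take (7,9); skip (5,11); skip (8,13); take (11,16); take (16,17).
Selected 5 jobs.

5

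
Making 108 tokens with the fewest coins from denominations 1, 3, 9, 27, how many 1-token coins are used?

0

108 = 4×27
Count of 1: 0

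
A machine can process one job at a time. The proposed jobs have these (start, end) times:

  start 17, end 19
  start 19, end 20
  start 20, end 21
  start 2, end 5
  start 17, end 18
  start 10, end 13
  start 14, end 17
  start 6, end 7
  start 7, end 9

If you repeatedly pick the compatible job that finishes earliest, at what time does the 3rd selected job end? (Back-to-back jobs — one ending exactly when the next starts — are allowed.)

9

Sorted by end: (2,5)  (6,7)  (7,9)  (10,13)  (14,17)  (17,18)  (17,19)  (19,20)  (20,21)
take (2,5); take (6,7); take (7,9); take (10,13); take (14,17); take (17,18); take (19,20); take (20,21).
Selected: (2,5) (6,7) (7,9) (10,13) (14,17) (17,18) (19,20) (20,21)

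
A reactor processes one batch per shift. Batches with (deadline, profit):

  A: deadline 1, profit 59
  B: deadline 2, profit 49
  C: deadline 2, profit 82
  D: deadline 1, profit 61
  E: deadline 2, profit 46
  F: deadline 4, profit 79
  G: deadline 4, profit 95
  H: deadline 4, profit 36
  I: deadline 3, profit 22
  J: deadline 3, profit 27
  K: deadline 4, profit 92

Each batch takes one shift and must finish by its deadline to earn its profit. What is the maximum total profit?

By profit: G(d4,95), K(d4,92), C(d2,82), F(d4,79), D(d1,61), A(d1,59), B(d2,49), E(d2,46), H(d4,36), J(d3,27), I(d3,22)
G→slot 4; K→slot 3; C→slot 2; F→slot 1; D skipped; A skipped; B skipped; E skipped; H skipped; J skipped; I skipped.
Profit = 79 + 82 + 92 + 95 = 348

348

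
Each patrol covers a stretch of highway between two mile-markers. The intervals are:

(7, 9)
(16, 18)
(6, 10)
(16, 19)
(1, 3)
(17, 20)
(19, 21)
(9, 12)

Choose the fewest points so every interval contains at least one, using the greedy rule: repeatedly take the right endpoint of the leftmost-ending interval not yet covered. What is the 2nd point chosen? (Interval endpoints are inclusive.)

Process intervals by earliest right end; each time one isn't hit yet, stab at its right endpoint.
By right end: [1,3]  [7,9]  [6,10]  [9,12]  [16,18]  [16,19]  [17,20]  [19,21]
[1,3] uncovered → point at 3; [7,9] uncovered → point at 9; [16,18] uncovered → point at 18; [19,21] uncovered → point at 21.
Points: 3, 9, 18, 21 (4 total).

9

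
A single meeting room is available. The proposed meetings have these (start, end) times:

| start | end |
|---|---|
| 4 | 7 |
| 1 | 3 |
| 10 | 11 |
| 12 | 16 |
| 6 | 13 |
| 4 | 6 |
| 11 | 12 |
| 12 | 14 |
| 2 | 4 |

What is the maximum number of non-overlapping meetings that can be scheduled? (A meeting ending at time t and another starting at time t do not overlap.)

Greedy by earliest finish: after sorting by end time, pick each interval compatible with the last pick.
By end time: (1,3), (2,4), (4,6), (4,7), (10,11), (11,12), (6,13), (12,14), (12,16).
Pick (1,3); next start ≥ 3 → (4,6); next start ≥ 6 → (10,11); next start ≥ 11 → (11,12); next start ≥ 12 → (12,14).
Selected 5 meetings.

5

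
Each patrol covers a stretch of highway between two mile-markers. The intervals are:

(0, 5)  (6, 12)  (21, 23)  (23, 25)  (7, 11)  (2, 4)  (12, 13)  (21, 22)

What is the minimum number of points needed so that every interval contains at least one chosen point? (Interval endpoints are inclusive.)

By right end: [2,4]  [0,5]  [7,11]  [6,12]  [12,13]  [21,22]  [21,23]  [23,25]
[2,4] uncovered → point at 4; [7,11] uncovered → point at 11; [12,13] uncovered → point at 13; [21,22] uncovered → point at 22; [23,25] uncovered → point at 25.
Points: 4, 11, 13, 22, 25 (5 total).

5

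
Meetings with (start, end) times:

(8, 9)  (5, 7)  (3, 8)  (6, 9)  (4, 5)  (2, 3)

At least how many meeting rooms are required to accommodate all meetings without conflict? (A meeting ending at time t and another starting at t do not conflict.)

The answer is the maximum number of intervals overlapping at any instant.
Events (time:±→running): 2:+→1 3:-→0 3:+→1 4:+→2 5:-→1 5:+→2 6:+→3 … peak 3.

3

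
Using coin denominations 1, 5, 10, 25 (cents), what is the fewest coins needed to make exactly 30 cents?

2

Use the largest denomination that fits, subtract, and repeat.
30 = 1×25 + 1×5
Total coins = 1 + 1 = 2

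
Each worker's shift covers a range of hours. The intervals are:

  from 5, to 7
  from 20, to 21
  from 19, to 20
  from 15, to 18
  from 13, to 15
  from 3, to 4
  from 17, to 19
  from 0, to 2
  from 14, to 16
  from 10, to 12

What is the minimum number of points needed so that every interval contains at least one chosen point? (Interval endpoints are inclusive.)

By right end: [0,2]  [3,4]  [5,7]  [10,12]  [13,15]  [14,16]  [15,18]  [17,19]  [19,20]  [20,21]
[0,2] uncovered → point at 2; [3,4] uncovered → point at 4; [5,7] uncovered → point at 7; [10,12] uncovered → point at 12; [13,15] uncovered → point at 15; [17,19] uncovered → point at 19; [20,21] uncovered → point at 21.
Points: 2, 4, 7, 12, 15, 19, 21 (7 total).

7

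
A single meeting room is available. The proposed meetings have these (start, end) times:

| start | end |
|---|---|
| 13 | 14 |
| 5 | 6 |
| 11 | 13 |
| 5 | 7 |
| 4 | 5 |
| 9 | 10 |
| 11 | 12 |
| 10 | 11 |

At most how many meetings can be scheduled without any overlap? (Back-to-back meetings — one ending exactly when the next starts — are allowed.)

Sorted by end: (4,5)  (5,6)  (5,7)  (9,10)  (10,11)  (11,12)  (11,13)  (13,14)
take (4,5); take (5,6); take (9,10); take (10,11); take (11,12); take (13,14).
Selected 6 meetings.

6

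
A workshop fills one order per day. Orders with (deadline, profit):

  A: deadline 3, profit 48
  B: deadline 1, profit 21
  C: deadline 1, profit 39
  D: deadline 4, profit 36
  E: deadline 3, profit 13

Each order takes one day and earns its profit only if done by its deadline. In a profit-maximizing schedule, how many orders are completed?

By profit: A(d3,48), C(d1,39), D(d4,36), B(d1,21), E(d3,13)
A→slot 3; C→slot 1; D→slot 4; B skipped; E→slot 2.
4 of 5 scheduled.

4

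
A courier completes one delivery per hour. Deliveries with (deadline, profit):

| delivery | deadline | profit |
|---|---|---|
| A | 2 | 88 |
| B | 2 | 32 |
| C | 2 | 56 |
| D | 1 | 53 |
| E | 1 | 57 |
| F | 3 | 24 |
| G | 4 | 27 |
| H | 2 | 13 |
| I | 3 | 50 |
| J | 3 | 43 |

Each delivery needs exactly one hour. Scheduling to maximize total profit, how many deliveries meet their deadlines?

Profit order: A=88 E=57 C=56 D=53 I=50 J=43 B=32 G=27 F=24 H=13
Assign: A→slot 2, E→slot 1, C skipped, D skipped, I→slot 3, J skipped, B skipped, G→slot 4, F skipped, H skipped.
Slots: [1:E] [2:A] [3:I] [4:G]
4 of 10 scheduled.

4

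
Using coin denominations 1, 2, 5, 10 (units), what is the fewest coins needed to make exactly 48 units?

48 = 4×10 + 1×5 + 1×2 + 1×1
Total coins = 4 + 1 + 1 + 1 = 7

7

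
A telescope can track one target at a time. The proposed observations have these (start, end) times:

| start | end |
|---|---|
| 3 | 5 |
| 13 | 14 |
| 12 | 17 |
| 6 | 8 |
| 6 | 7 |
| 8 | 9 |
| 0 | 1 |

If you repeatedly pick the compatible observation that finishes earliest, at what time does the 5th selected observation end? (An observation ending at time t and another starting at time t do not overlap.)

Greedy by earliest finish: after sorting by end time, pick each interval compatible with the last pick.
By end time: (0,1), (3,5), (6,7), (6,8), (8,9), (13,14), (12,17).
Pick (0,1); next start ≥ 1 → (3,5); next start ≥ 5 → (6,7); next start ≥ 7 → (8,9); next start ≥ 9 → (13,14).
Selected: (0,1) (3,5) (6,7) (8,9) (13,14)

14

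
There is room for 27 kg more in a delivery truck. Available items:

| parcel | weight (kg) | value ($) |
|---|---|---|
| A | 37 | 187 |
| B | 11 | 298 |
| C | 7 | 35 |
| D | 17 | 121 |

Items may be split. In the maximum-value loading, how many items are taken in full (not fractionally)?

1

Ratios (sorted): B 27.09, D 7.12, A 5.05, C 5.00
take B (11 @ 298); take 16/17 of D → 113.88. Capacity used 27/27.
1 item(s) taken whole; one partial (take 16/17 of D).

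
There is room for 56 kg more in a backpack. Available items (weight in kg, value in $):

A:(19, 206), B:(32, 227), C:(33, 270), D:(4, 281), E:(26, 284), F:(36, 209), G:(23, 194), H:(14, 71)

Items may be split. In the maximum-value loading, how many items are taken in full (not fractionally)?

3

Greedy by value/weight ratio, highest first.
Order: D (281/4=70.25) > E (284/26=10.92) > A (206/19=10.84) > G (194/23=8.43) > C (270/33=8.18) > B (227/32=7.09) > F (209/36=5.81) > H (71/14=5.07)
Fill: take D (4 @ 281) → take E (26 @ 284) → take A (19 @ 206) → take 7/23 of G → 59.04; 56/56 used.
3 item(s) taken whole; one partial (take 7/23 of G).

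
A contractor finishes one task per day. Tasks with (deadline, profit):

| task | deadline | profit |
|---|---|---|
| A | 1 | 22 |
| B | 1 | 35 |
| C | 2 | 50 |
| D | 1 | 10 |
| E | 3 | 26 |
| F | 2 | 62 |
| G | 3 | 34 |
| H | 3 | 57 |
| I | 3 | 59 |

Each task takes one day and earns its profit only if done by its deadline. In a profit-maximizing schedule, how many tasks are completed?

Take jobs in profit order; each goes to the latest open slot no later than its deadline.
Profit order: F=62 I=59 H=57 C=50 B=35 G=34 E=26 A=22 D=10
Assign: F→slot 2, I→slot 3, H→slot 1, C skipped, B skipped, G skipped, E skipped, A skipped, D skipped.
Slots: [1:H] [2:F] [3:I]
3 of 9 scheduled.

3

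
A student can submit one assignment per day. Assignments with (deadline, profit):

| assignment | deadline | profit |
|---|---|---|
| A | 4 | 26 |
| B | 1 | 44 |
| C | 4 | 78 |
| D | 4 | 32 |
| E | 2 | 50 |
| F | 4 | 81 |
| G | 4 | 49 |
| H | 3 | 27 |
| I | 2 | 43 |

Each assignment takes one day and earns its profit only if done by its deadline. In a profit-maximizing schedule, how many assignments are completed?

Sort by profit descending; place each in the latest free slot ≤ its deadline.
Profit order: F=81 C=78 E=50 G=49 B=44 I=43 D=32 H=27 A=26
Assign: F→slot 4, C→slot 3, E→slot 2, G→slot 1, B skipped, I skipped, D skipped, H skipped, A skipped.
Slots: [1:G] [2:E] [3:C] [4:F]
4 of 9 scheduled.

4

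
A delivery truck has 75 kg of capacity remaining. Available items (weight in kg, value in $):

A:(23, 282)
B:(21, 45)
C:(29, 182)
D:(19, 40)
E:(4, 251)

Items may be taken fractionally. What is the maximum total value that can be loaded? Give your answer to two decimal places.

Ratios (sorted): E 62.75, A 12.26, C 6.28, B 2.14, D 2.11
take E (4 @ 251); take A (23 @ 282); take C (29 @ 182); take 19/21 of B → 40.71. Capacity used 75/75.
Total value = 755.71

755.71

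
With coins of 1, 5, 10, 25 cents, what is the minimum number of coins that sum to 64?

Use the largest denomination that fits, subtract, and repeat.
64 − 2×25→14 − 1×10→4 − 4×1→0
Total coins = 2 + 1 + 4 = 7

7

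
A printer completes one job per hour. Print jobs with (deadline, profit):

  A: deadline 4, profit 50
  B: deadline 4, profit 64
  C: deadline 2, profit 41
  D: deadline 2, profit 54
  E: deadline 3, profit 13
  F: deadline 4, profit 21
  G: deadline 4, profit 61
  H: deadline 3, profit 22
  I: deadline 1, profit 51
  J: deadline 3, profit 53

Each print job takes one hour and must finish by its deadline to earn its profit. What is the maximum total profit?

232

Sort by profit descending; place each in the latest free slot ≤ its deadline.
Profit order: B=64 G=61 D=54 J=53 I=51 A=50 C=41 H=22 F=21 E=13
Assign: B→slot 4, G→slot 3, D→slot 2, J→slot 1, I skipped, A skipped, C skipped, H skipped, F skipped, E skipped.
Slots: [1:J] [2:D] [3:G] [4:B]
Profit = 53 + 54 + 61 + 64 = 232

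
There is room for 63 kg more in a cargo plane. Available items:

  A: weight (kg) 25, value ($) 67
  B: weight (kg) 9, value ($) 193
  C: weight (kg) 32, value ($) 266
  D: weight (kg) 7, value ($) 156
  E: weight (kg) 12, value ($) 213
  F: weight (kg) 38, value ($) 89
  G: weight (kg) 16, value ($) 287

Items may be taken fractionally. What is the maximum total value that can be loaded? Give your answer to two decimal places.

Greedy by value/weight ratio, highest first.
Order: D (156/7=22.29) > B (193/9=21.44) > G (287/16=17.94) > E (213/12=17.75) > C (266/32=8.31) > A (67/25=2.68) > F (89/38=2.34)
Fill: take D (7 @ 156) → take B (9 @ 193) → take G (16 @ 287) → take E (12 @ 213) → take 19/32 of C → 157.94; 63/63 used.
Total value = 1006.94

1006.94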